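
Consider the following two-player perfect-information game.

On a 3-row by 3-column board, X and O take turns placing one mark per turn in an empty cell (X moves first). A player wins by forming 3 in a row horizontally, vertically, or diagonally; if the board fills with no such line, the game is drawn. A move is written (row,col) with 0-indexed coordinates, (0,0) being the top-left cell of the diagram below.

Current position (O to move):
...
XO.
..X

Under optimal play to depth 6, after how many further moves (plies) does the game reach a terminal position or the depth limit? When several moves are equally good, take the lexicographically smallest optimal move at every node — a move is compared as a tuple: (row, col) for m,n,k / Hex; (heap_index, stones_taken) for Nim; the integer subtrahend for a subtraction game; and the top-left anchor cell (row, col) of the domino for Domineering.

ply 1, O at .../XO./..X | (0,0)=+0→O../XO./..X*; (0,1)=+0→.O./XO./..X; (0,2)=-1→..O/XO./..X; (1,2)=-1→.../XOO/..X; (2,0)=+0→.../XO./O.X; (2,1)=+0→.../XO./.OX
ply 2, X at O../XO./..X | (0,1)=+0→OX./XO./..X*; (0,2)=+0→O.X/XO./..X; (1,2)=-1→O../XOX/..X; (2,0)=+0→O../XO./X.X; (2,1)=+0→O../XO./.XX
ply 3, O at OX./XO./..X | (0,2)=+0→OXO/XO./..X*; (1,2)=+0→OX./XOO/..X; (2,0)=+0→OX./XO./O.X; (2,1)=+0→OX./XO./.OX
ply 4, X at OXO/XO./..X | (1,2)=-1→OXO/XOX/..X; (2,0)=+0→OXO/XO./X.X*; (2,1)=-1→OXO/XO./.XX
ply 5, O at OXO/XO./X.X | (1,2)=-1→OXO/XOO/X.X; (2,1)=+0→OXO/XO./XOX*
ply 6, X at OXO/XO./XOX | (1,2)=+0→OXO/XOX/XOX*
ply 7: OXO/XOX/XOX is terminal +0 (O); from .../XO./..X depth 6

PV length from [.../XO./..X]: 6 plies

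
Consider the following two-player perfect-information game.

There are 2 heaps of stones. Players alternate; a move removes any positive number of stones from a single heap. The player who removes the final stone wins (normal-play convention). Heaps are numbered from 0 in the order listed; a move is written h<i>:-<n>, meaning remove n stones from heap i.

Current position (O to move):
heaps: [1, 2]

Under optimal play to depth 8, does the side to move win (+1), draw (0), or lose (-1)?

p1 O@[(1,2)]: h0:-1[(0,2)]-1 h1:-1[(1,1)]+1* h1:-2[(1,0)]-1
p2 X@[(1,1)]: h0:-1[(0,1)]-1* h1:-1[(1,0)]-1
p3 O@[(0,1)]: h1:-1[(0,0)]+1*
p4 X@[(0,0)] terminal -1; root [(1,2)] d8

value((1,2), O) = +1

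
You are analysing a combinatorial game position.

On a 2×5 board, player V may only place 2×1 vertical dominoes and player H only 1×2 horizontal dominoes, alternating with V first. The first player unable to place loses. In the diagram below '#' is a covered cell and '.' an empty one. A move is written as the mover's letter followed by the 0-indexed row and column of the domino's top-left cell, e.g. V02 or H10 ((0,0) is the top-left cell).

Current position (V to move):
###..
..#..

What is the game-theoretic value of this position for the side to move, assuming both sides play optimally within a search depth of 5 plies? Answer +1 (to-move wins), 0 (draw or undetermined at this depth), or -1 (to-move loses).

p1 V@[###../..#..]: V03[####./..##.]+1* V04[###.#/..#.#]+1
p2 H@[####./..##.]: H10[####./####.]-1*
p3 V@[####./####.]: V04[#####/#####]+1*
p4 H@[#####/#####] terminal -1; root [###../..#..] d5

value(###../..#.., V) = +1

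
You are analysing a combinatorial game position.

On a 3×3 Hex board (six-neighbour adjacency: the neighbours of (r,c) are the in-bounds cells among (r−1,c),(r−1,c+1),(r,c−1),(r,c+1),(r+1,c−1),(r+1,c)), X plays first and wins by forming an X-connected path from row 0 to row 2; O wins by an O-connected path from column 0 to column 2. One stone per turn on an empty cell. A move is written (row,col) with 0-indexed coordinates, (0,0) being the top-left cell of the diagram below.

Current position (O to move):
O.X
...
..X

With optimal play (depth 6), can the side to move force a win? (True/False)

O winning at [O.X/.../..X]: False

[O.X/.../..X] O move#1: (0,1):-1/OOX/.../..X*, (1,0):-1/O.X/O../..X, (1,1):-1/O.X/.O./..X, (1,2):-1/O.X/..O/..X, (2,0):-1/O.X/.../O.X, (2,1):-1/O.X/.../.OX
[OOX/.../..X] X move#2: (1,0):+1/OOX/X../..X*, (1,1):+1/OOX/.X./..X, (1,2):+1/OOX/..X/..X, (2,0):+1/OOX/.../X.X, (2,1):+1/OOX/.../.XX
[OOX/X../..X] O move#3: (1,1):-1/OOX/XO./..X*, (1,2):-1/OOX/X.O/..X, (2,0):-1/OOX/X../O.X, (2,1):-1/OOX/X../.OX
[OOX/XO./..X] X move#4: (1,2):+1/OOX/XOX/..X*, (2,0):-1/OOX/XO./X.X, (2,1):-1/OOX/XO./.XX
[OOX/XOX/..X] end (terminal -1, O#5); searched O.X/.../..X to 6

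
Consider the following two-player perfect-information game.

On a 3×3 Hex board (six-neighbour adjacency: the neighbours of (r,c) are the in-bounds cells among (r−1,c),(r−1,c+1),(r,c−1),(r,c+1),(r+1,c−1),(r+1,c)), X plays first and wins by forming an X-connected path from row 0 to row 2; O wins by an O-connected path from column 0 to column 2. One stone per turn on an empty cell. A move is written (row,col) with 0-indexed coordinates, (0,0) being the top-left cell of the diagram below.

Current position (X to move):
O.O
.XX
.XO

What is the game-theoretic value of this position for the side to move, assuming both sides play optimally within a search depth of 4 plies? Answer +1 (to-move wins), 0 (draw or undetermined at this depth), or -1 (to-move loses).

[O.O/.XX/.XO] X move#1: (0,1):+1/OXO/.XX/.XO*, (1,0):-1/O.O/XXX/.XO, (2,0):-1/O.O/.XX/XXO
[OXO/.XX/.XO] end (terminal -1, O#2); searched O.O/.XX/.XO to 4

value(O.O/.XX/.XO, X) = +1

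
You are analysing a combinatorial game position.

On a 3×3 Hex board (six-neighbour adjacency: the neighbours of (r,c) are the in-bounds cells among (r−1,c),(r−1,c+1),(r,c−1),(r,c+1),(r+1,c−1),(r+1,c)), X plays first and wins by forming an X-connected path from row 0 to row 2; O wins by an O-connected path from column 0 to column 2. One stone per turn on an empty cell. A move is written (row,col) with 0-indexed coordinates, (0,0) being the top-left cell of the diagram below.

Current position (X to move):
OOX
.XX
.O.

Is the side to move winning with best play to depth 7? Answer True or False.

X winning at [OOX/.XX/.O.]: True

ply 1, X at OOX/.XX/.O. | (1,0)=+1→OOX/XXX/.O.*; (2,0)=+1→OOX/.XX/XO.; (2,2)=+1→OOX/.XX/.OX
ply 2, O at OOX/XXX/.O. | (2,0)=-1→OOX/XXX/OO.*; (2,2)=-1→OOX/XXX/.OO
ply 3, X at OOX/XXX/OO. | (2,2)=+1→OOX/XXX/OOX*
ply 4: OOX/XXX/OOX is terminal -1 (O); from OOX/.XX/.O. depth 7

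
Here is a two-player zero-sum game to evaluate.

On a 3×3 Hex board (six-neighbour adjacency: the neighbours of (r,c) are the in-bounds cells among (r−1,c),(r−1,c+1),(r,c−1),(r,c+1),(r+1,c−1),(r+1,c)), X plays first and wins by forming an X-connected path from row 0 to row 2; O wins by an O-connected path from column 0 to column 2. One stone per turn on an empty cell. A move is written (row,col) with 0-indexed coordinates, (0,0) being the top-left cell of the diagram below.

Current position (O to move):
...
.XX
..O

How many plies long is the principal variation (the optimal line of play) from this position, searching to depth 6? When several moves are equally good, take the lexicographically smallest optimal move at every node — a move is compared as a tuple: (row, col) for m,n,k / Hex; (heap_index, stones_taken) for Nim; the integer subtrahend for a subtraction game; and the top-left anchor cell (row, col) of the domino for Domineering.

PV length from [.../.XX/..O]: 6 plies

p1 O@[.../.XX/..O]: (0,0)[O../.XX/..O]-1* (0,1)[.O./.XX/..O]-1 (0,2)[..O/.XX/..O]-1 (1,0)[.../OXX/..O]-1 (2,0)[.../.XX/O.O]-1 (2,1)[.../.XX/.OO]-1
p2 X@[O../.XX/..O]: (0,1)[OX./.XX/..O]+1* (0,2)[O.X/.XX/..O]+1 (1,0)[O../XXX/..O]+1 (2,0)[O../.XX/X.O]+1 (2,1)[O../.XX/.XO]+1
p3 O@[OX./.XX/..O]: (0,2)[OXO/.XX/..O]-1* (1,0)[OX./OXX/..O]-1 (2,0)[OX./.XX/O.O]-1 (2,1)[OX./.XX/.OO]-1
p4 X@[OXO/.XX/..O]: (1,0)[OXO/XXX/..O]+1* (2,0)[OXO/.XX/X.O]+1 (2,1)[OXO/.XX/.XO]+1
p5 O@[OXO/XXX/..O]: (2,0)[OXO/XXX/O.O]-1* (2,1)[OXO/XXX/.OO]-1
p6 X@[OXO/XXX/O.O]: (2,1)[OXO/XXX/OXO]+1*
p7 O@[OXO/XXX/OXO] terminal -1; root [.../.XX/..O] d6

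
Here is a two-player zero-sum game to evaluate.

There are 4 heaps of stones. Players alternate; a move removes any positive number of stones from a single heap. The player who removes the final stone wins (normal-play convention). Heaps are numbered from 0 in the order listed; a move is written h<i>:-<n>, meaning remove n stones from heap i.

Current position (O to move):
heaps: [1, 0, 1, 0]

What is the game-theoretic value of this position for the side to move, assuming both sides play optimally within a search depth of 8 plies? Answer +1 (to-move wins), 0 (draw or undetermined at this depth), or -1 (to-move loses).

value((1,0,1,0), O) = -1

[(1,0,1,0)] O move#1: h0:-1:-1/(0,0,1,0)*, h2:-1:-1/(1,0,0,0)
[(0,0,1,0)] X move#2: h2:-1:+1/(0,0,0,0)*
[(0,0,0,0)] end (terminal -1, O#3); searched (1,0,1,0) to 8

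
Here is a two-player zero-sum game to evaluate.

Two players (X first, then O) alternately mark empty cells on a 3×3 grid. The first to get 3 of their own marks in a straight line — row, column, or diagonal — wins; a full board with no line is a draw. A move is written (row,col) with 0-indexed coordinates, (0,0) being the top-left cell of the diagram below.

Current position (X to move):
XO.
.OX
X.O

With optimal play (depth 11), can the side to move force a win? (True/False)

X winning at [XO./.OX/X.O]: True

ply 1, X at XO./.OX/X.O | (0,2)=-1→XOX/.OX/X.O; (1,0)=+1→XO./XOX/X.O*; (2,1)=+0→XO./.OX/XXO
ply 2: XO./XOX/X.O is terminal -1 (O); from XO./.OX/X.O depth 11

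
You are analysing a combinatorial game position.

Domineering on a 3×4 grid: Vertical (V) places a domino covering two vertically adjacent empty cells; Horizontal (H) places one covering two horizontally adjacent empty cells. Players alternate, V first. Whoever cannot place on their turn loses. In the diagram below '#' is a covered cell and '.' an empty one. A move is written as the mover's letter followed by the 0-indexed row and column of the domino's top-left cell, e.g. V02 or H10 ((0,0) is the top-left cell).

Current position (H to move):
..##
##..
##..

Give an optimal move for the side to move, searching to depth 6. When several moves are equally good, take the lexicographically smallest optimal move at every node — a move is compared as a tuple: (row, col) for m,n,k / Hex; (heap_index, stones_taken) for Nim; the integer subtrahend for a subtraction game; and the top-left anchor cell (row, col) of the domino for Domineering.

H's best at [..##/##../##..]: H12

[..##/##../##..] H move#1: H00:-1/####/##../##.., H12:+1/..##/####/##..*, H22:+1/..##/##../####
[..##/####/##..] end (terminal -1, V#2); searched ..##/##../##.. to 6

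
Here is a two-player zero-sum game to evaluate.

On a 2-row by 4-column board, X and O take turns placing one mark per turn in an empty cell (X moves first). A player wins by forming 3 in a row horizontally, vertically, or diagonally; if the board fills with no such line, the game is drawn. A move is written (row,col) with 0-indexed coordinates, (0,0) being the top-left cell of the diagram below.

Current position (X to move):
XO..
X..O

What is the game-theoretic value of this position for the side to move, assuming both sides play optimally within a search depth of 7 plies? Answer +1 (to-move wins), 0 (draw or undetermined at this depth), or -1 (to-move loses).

p1 X@[XO../X..O]: (0,2)[XOX./X..O]+0* (0,3)[XO.X/X..O]+0 (1,1)[XO../XX.O]+0 (1,2)[XO../X.XO]+0
p2 O@[XOX./X..O]: (0,3)[XOXO/X..O]+0* (1,1)[XOX./XO.O]+0 (1,2)[XOX./X.OO]+0
p3 X@[XOXO/X..O]: (1,1)[XOXO/XX.O]+0* (1,2)[XOXO/X.XO]+0
p4 O@[XOXO/XX.O]: (1,2)[XOXO/XXOO]+0*
p5 X@[XOXO/XXOO] terminal +0; root [XO../X..O] d7

value(XO../X..O, X) = 0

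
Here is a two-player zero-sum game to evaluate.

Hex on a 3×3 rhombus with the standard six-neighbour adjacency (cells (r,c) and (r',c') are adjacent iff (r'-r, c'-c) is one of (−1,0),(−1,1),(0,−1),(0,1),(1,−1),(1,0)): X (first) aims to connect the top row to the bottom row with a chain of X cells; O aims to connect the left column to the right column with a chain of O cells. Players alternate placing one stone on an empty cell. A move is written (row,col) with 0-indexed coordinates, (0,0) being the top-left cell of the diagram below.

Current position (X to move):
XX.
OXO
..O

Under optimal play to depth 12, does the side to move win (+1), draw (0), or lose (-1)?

p1 X@[XX./OXO/..O]: (0,2)[XXX/OXO/..O]+1* (2,0)[XX./OXO/X.O]+1 (2,1)[XX./OXO/.XO]+1
p2 O@[XXX/OXO/..O]: (2,0)[XXX/OXO/O.O]-1* (2,1)[XXX/OXO/.OO]-1
p3 X@[XXX/OXO/O.O]: (2,1)[XXX/OXO/OXO]+1*
p4 O@[XXX/OXO/OXO] terminal -1; root [XX./OXO/..O] d12

value(XX./OXO/..O, X) = +1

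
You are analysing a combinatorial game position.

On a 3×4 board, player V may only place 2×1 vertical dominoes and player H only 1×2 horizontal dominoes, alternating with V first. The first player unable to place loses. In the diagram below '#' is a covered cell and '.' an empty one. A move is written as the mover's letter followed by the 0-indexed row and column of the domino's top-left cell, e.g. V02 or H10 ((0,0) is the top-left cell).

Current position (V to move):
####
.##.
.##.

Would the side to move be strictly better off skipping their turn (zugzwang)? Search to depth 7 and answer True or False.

ply 1, V at ####/.##./.##. | V10=+1→####/###./###.*; V13=+1→####/.###/.###
ply 2: ####/###./###. is terminal -1 (H); from ####/.##./.##. depth 7
pass branch (H moves first from the same position):
  | ply 1: ####/.##./.##. is terminal -1 (H); from ####/.##./.##. depth 7
V moving scores +1; V passing scores +1

zugzwang(####/.##./.##., V) = False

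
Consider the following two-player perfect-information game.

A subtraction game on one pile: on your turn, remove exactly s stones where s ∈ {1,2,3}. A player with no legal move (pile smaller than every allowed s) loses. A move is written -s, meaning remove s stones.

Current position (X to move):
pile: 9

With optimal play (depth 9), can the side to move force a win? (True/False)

p1 X@[9]: -1[8]+1* -2[7]-1 -3[6]-1
p2 O@[8]: -1[7]-1* -2[6]-1 -3[5]-1
p3 X@[7]: -1[6]-1 -2[5]-1 -3[4]+1*
p4 O@[4]: -1[3]-1* -2[2]-1 -3[1]-1
p5 X@[3]: -1[2]-1 -2[1]-1 -3[0]+1*
p6 O@[0] terminal -1; root [9] d9

X winning at [9]: True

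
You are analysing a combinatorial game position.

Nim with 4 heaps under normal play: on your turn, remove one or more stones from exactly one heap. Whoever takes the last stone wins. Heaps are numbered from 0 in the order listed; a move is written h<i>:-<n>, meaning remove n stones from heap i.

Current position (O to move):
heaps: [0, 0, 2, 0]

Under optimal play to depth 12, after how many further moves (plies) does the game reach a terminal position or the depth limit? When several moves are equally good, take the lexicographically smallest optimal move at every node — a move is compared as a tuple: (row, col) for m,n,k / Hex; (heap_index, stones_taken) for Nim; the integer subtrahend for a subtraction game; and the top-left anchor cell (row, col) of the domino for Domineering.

PV length from [(0,0,2,0)]: 1 ply

ply 1, O at (0,0,2,0) | h2:-1=-1→(0,0,1,0); h2:-2=+1→(0,0,0,0)*
ply 2: (0,0,0,0) is terminal -1 (X); from (0,0,2,0) depth 12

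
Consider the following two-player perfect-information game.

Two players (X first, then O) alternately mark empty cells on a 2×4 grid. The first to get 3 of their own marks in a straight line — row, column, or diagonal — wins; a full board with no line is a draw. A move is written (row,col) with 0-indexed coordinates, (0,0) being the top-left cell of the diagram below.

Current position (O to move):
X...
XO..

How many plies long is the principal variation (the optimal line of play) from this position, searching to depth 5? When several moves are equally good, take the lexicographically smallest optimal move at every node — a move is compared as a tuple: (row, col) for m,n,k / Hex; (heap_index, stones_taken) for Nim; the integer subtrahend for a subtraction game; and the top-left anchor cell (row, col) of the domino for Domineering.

ply 1, O at X.../XO.. | (0,1)=+0→XO../XO..*; (0,2)=+0→X.O./XO..; (0,3)=+0→X..O/XO..; (1,2)=+0→X.../XOO.; (1,3)=+0→X.../XO.O
ply 2, X at XO../XO.. | (0,2)=+0→XOX./XO..*; (0,3)=+0→XO.X/XO..; (1,2)=+0→XO../XOX.; (1,3)=+0→XO../XO.X
ply 3, O at XOX./XO.. | (0,3)=+0→XOXO/XO..*; (1,2)=+0→XOX./XOO.; (1,3)=+0→XOX./XO.O
ply 4, X at XOXO/XO.. | (1,2)=+0→XOXO/XOX.*; (1,3)=+0→XOXO/XO.X
ply 5, O at XOXO/XOX. | (1,3)=+0→XOXO/XOXO*
ply 6: XOXO/XOXO is terminal +0 (X); from X.../XO.. depth 5

PV length from [X.../XO..]: 5 plies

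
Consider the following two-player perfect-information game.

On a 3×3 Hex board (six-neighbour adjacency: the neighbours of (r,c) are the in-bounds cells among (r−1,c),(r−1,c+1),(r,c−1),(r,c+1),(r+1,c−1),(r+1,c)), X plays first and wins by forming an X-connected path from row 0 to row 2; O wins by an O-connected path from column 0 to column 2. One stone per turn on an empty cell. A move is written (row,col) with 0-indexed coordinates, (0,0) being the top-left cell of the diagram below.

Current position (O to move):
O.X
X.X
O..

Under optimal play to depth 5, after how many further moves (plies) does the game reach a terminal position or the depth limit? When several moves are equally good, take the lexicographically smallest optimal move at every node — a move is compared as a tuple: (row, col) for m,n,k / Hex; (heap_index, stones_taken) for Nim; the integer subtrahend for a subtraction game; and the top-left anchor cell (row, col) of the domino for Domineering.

p1 O@[O.X/X.X/O..]: (0,1)[OOX/X.X/O..]-1* (1,1)[O.X/XOX/O..]-1 (2,1)[O.X/X.X/OO.]-1 (2,2)[O.X/X.X/O.O]-1
p2 X@[OOX/X.X/O..]: (1,1)[OOX/XXX/O..]+1* (2,1)[OOX/X.X/OX.]+1 (2,2)[OOX/X.X/O.X]+1
p3 O@[OOX/XXX/O..]: (2,1)[OOX/XXX/OO.]-1* (2,2)[OOX/XXX/O.O]-1
p4 X@[OOX/XXX/OO.]: (2,2)[OOX/XXX/OOX]+1*
p5 O@[OOX/XXX/OOX] terminal -1; root [O.X/X.X/O..] d5

PV length from [O.X/X.X/O..]: 4 plies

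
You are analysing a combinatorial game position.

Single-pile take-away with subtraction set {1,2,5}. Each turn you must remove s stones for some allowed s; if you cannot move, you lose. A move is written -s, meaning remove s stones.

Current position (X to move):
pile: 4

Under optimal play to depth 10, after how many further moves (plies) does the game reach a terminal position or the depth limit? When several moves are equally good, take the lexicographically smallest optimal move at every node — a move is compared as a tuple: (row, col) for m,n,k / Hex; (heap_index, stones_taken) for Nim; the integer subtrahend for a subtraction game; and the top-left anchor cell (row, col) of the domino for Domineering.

[4] X move#1: -1:+1/3*, -2:-1/2
[3] O move#2: -1:-1/2*, -2:-1/1
[2] X move#3: -1:-1/1, -2:+1/0*
[0] end (terminal -1, O#4); searched 4 to 10

PV length from [4]: 3 plies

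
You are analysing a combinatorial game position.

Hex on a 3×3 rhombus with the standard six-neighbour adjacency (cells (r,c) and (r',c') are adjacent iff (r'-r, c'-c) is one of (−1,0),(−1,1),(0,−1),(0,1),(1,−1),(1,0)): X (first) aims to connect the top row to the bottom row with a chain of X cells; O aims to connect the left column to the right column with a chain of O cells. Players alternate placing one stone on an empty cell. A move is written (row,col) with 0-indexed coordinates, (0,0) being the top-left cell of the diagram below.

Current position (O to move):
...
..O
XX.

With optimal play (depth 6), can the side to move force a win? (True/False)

ply 1, O at .../..O/XX. | (0,0)=-1→O../..O/XX.; (0,1)=+1→.O./..O/XX.*; (0,2)=-1→..O/..O/XX.; (1,0)=-1→.../O.O/XX.; (1,1)=-1→.../.OO/XX.; (2,2)=-1→.../..O/XXO
ply 2, X at .O./..O/XX. | (0,0)=-1→XO./..O/XX.*; (0,2)=-1→.OX/..O/XX.; (1,0)=-1→.O./X.O/XX.; (1,1)=-1→.O./.XO/XX.; (2,2)=-1→.O./..O/XXX
ply 3, O at XO./..O/XX. | (0,2)=-1→XOO/..O/XX.; (1,0)=+1→XO./O.O/XX.*; (1,1)=-1→XO./.OO/XX.; (2,2)=-1→XO./..O/XXO
ply 4, X at XO./O.O/XX. | (0,2)=-1→XOX/O.O/XX.*; (1,1)=-1→XO./OXO/XX.; (2,2)=-1→XO./O.O/XXX
ply 5, O at XOX/O.O/XX. | (1,1)=+1→XOX/OOO/XX.*; (2,2)=-1→XOX/O.O/XXO
ply 6: XOX/OOO/XX. is terminal -1 (X); from .../..O/XX. depth 6

O winning at [.../..O/XX.]: True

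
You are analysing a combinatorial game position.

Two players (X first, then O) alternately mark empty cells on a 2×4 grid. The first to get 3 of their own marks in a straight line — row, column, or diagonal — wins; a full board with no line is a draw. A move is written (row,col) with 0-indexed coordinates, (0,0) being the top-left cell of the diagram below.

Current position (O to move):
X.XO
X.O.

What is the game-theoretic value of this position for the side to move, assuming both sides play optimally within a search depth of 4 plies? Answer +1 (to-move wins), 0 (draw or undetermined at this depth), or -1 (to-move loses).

[X.XO/X.O.] O move#1: (0,1):+0/XOXO/X.O.*, (1,1):-1/X.XO/XOO., (1,3):-1/X.XO/X.OO
[XOXO/X.O.] X move#2: (1,1):+0/XOXO/XXO.*, (1,3):+0/XOXO/X.OX
[XOXO/XXO.] O move#3: (1,3):+0/XOXO/XXOO*
[XOXO/XXOO] end (terminal +0, X#4); searched X.XO/X.O. to 4

value(X.XO/X.O., O) = 0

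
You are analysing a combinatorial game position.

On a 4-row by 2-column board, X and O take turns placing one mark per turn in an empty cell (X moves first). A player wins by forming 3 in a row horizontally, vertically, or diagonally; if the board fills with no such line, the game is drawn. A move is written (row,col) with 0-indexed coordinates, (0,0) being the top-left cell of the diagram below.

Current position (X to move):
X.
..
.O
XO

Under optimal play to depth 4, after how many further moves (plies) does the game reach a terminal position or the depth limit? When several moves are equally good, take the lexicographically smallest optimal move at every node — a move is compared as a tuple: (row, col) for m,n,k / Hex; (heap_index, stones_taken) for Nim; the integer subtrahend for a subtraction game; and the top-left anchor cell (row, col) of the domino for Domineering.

p1 X@[X./../.O/XO]: (0,1)[XX/../.O/XO]-1 (1,0)[X./X./.O/XO]-1 (1,1)[X./.X/.O/XO]+0* (2,0)[X./../XO/XO]-1
p2 O@[X./.X/.O/XO]: (0,1)[XO/.X/.O/XO]+0* (1,0)[X./OX/.O/XO]+0 (2,0)[X./.X/OO/XO]+0
p3 X@[XO/.X/.O/XO]: (1,0)[XO/XX/.O/XO]+0* (2,0)[XO/.X/XO/XO]+0
p4 O@[XO/XX/.O/XO]: (2,0)[XO/XX/OO/XO]+0*
p5 X@[XO/XX/OO/XO] terminal +0; root [X./../.O/XO] d4

PV length from [X./../.O/XO]: 4 plies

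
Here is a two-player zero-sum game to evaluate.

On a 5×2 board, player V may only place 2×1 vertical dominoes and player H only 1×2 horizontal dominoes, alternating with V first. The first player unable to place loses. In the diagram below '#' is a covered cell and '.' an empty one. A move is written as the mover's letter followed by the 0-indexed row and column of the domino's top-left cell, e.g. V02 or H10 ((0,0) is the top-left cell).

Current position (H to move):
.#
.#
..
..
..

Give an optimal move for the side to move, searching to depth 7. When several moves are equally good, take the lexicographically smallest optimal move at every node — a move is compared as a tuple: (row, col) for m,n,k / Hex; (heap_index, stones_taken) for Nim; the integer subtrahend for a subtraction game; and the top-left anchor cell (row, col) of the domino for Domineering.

p1 H@[.#/.#/../../..]: H20[.#/.#/##/../..]-1 H30[.#/.#/../##/..]+1* H40[.#/.#/../../##]-1
p2 V@[.#/.#/../##/..]: V00[##/##/../##/..]-1* V10[.#/##/#./##/..]-1
p3 H@[##/##/../##/..]: H20[##/##/##/##/..]+1* H40[##/##/../##/##]+1
p4 V@[##/##/##/##/..] terminal -1; root [.#/.#/../../..] d7

H's best at [.#/.#/../../..]: H30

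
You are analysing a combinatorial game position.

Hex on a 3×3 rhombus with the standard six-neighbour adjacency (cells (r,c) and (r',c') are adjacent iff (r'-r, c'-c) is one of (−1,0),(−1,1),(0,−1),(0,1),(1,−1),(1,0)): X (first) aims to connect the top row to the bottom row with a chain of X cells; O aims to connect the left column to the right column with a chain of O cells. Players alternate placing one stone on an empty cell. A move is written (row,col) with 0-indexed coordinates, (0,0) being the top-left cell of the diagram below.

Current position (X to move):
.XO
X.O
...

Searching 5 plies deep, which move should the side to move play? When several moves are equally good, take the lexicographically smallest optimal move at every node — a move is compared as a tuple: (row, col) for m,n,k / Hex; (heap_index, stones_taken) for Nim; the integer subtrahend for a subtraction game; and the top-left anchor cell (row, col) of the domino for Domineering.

[.XO/X.O/...] X move#1: (0,0):-1/XXO/X.O/..., (1,1):+1/.XO/XXO/...*, (2,0):+1/.XO/X.O/X.., (2,1):+1/.XO/X.O/.X., (2,2):-1/.XO/X.O/..X
[.XO/XXO/...] O move#2: (0,0):-1/OXO/XXO/...*, (2,0):-1/.XO/XXO/O.., (2,1):-1/.XO/XXO/.O., (2,2):-1/.XO/XXO/..O
[OXO/XXO/...] X move#3: (2,0):+1/OXO/XXO/X..*, (2,1):+1/OXO/XXO/.X., (2,2):+1/OXO/XXO/..X
[OXO/XXO/X..] end (terminal -1, O#4); searched .XO/X.O/... to 5

X's best at [.XO/X.O/...]: (1,1)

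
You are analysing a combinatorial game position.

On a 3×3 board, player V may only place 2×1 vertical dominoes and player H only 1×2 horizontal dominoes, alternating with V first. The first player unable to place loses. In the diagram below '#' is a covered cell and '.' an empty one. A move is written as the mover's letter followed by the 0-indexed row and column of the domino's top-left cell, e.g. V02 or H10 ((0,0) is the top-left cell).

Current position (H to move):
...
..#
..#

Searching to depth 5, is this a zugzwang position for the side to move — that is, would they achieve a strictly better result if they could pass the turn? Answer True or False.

zugzwang(.../..#/..#, H) = False

p1 H@[.../..#/..#]: H00[##./..#/..#]-1 H01[.##/..#/..#]-1 H10[.../###/..#]+1* H20[.../..#/###]-1
p2 V@[.../###/..#] terminal -1; root [.../..#/..#] d5
if H skipped the turn, V would face:
~ p1 V@[.../..#/..#]: V00[#../#.#/..#]+1* V01[.#./.##/..#]+1 V10[.../#.#/#.#]+1 V11[.../.##/.##]+1
~ p2 H@[#../#.#/..#]: H01[###/#.#/..#]-1* H20[#../#.#/###]-1
~ p3 V@[###/#.#/..#]: V11[###/###/.##]+1*
~ p4 H@[###/###/.##] terminal -1; root [.../..#/..#] d5
compare (H): move=+1 vs pass=-1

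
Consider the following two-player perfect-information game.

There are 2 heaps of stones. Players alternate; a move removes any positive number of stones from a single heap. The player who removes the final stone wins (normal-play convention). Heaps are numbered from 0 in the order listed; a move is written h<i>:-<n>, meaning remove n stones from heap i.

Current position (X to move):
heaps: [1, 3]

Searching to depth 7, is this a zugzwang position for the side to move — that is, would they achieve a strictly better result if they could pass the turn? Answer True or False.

ply 1, X at (1,3) | h0:-1=-1→(0,3); h1:-1=-1→(1,2); h1:-2=+1→(1,1)*; h1:-3=-1→(1,0)
ply 2, O at (1,1) | h0:-1=-1→(0,1)*; h1:-1=-1→(1,0)
ply 3, X at (0,1) | h1:-1=+1→(0,0)*
ply 4: (0,0) is terminal -1 (O); from (1,3) depth 7
if X skipped the turn, O would face:
~ ply 1, O at (1,3) | h0:-1=-1→(0,3); h1:-1=-1→(1,2); h1:-2=+1→(1,1)*; h1:-3=-1→(1,0)
~ ply 2, X at (1,1) | h0:-1=-1→(0,1)*; h1:-1=-1→(1,0)
~ ply 3, O at (0,1) | h1:-1=+1→(0,0)*
~ ply 4: (0,0) is terminal -1 (X); from (1,3) depth 7
compare (X): move=+1 vs pass=-1

zugzwang((1,3), X) = False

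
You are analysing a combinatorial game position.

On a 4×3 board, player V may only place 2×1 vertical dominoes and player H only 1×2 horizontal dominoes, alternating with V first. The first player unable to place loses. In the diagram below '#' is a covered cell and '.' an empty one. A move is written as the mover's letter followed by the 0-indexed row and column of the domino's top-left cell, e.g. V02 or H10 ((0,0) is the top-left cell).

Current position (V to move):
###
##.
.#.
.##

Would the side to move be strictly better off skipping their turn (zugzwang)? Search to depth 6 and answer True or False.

zugzwang(###/##./.#./.##, V) = False

[###/##./.#./.##] V move#1: V12:+1/###/###/.##/.##*, V20:+1/###/##./##./###
[###/###/.##/.##] end (terminal -1, H#2); searched ###/##./.#./.## to 6
suppose V passes — search the same position with H to move:
pass> [###/##./.#./.##] end (terminal -1, H#1); searched ###/##./.#./.## to 6
for V: play +1, pass +1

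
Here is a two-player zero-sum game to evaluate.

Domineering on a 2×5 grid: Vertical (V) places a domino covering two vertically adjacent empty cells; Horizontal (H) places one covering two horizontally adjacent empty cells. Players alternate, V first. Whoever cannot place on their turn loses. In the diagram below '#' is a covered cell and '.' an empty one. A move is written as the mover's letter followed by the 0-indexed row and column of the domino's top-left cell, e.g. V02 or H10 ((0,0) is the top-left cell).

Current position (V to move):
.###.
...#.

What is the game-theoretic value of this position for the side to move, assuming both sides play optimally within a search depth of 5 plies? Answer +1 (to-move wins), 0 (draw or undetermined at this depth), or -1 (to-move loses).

p1 V@[.###./...#.]: V00[####./#..#.]+1* V04[.####/...##]-1
p2 H@[####./#..#.]: H11[####./####.]-1*
p3 V@[####./####.]: V04[#####/#####]+1*
p4 H@[#####/#####] terminal -1; root [.###./...#.] d5

value(.###./...#., V) = +1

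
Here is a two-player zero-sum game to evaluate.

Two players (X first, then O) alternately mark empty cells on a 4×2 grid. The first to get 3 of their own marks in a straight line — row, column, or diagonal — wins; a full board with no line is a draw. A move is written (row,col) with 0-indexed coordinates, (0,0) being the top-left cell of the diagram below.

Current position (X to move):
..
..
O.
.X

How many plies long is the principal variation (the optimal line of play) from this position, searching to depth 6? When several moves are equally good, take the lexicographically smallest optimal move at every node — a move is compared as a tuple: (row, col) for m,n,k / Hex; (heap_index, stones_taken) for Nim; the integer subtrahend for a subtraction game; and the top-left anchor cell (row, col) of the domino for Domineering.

ply 1, X at ../../O./.X | (0,0)=+0→X./../O./.X*; (0,1)=-1→.X/../O./.X; (1,0)=+0→../X./O./.X; (1,1)=+0→../.X/O./.X; (2,1)=+0→../../OX/.X; (3,0)=+0→../../O./XX
ply 2, O at X./../O./.X | (0,1)=+0→XO/../O./.X*; (1,0)=+0→X./O./O./.X; (1,1)=+0→X./.O/O./.X; (2,1)=+0→X./../OO/.X; (3,0)=+0→X./../O./OX
ply 3, X at XO/../O./.X | (1,0)=+0→XO/X./O./.X*; (1,1)=+0→XO/.X/O./.X; (2,1)=+0→XO/../OX/.X; (3,0)=+0→XO/../O./XX
ply 4, O at XO/X./O./.X | (1,1)=+0→XO/XO/O./.X*; (2,1)=+0→XO/X./OO/.X; (3,0)=+0→XO/X./O./OX
ply 5, X at XO/XO/O./.X | (2,1)=+0→XO/XO/OX/.X*; (3,0)=-1→XO/XO/O./XX
ply 6, O at XO/XO/OX/.X | (3,0)=+0→XO/XO/OX/OX*
ply 7: XO/XO/OX/OX is terminal +0 (X); from ../../O./.X depth 6

PV length from [../../O./.X]: 6 plies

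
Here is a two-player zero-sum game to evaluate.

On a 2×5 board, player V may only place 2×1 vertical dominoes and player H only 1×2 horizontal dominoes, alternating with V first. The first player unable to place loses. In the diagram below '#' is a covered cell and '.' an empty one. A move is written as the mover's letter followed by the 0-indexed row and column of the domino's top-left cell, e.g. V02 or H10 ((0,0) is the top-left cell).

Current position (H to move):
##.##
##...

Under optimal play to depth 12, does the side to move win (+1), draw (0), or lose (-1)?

value(##.##/##..., H) = +1

p1 H@[##.##/##...]: H12[##.##/####.]+1* H13[##.##/##.##]-1
p2 V@[##.##/####.] terminal -1; root [##.##/##...] d12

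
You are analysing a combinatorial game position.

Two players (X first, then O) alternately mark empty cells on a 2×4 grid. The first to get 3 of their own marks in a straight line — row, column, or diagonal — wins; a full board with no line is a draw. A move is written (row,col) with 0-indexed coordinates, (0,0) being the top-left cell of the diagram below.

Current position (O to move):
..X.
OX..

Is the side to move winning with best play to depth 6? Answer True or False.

O winning at [..X./OX..]: False

p1 O@[..X./OX..]: (0,0)[O.X./OX..]+0* (0,1)[.OX./OX..]+0 (0,3)[..XO/OX..]+0 (1,2)[..X./OXO.]-1 (1,3)[..X./OX.O]-1
p2 X@[O.X./OX..]: (0,1)[OXX./OX..]+0* (0,3)[O.XX/OX..]+0 (1,2)[O.X./OXX.]+0 (1,3)[O.X./OX.X]+0
p3 O@[OXX./OX..]: (0,3)[OXXO/OX..]+0* (1,2)[OXX./OXO.]-1 (1,3)[OXX./OX.O]-1
p4 X@[OXXO/OX..]: (1,2)[OXXO/OXX.]+0* (1,3)[OXXO/OX.X]+0
p5 O@[OXXO/OXX.]: (1,3)[OXXO/OXXO]+0*
p6 X@[OXXO/OXXO] terminal +0; root [..X./OX..] d6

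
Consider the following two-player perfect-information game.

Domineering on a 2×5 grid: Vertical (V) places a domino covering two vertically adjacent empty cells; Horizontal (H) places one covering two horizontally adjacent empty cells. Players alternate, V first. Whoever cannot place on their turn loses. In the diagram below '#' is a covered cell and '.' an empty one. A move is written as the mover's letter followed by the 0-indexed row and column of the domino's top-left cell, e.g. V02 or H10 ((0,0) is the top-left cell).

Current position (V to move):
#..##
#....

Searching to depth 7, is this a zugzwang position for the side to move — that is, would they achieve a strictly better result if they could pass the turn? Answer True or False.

zugzwang(#..##/#...., V) = False

p1 V@[#..##/#....]: V01[##.##/##...]-1 V02[#.###/#.#..]+1*
p2 H@[#.###/#.#..]: H13[#.###/#.###]-1*
p3 V@[#.###/#.###]: V01[#####/#####]+1*
p4 H@[#####/#####] terminal -1; root [#..##/#....] d7
if V skipped the turn, H would face:
~ p1 H@[#..##/#....]: H01[#####/#....]+1* H11[#..##/###..]+1 H12[#..##/#.##.]-1 H13[#..##/#..##]-1
~ p2 V@[#####/#....] terminal -1; root [#..##/#....] d7
compare (V): move=+1 vs pass=-1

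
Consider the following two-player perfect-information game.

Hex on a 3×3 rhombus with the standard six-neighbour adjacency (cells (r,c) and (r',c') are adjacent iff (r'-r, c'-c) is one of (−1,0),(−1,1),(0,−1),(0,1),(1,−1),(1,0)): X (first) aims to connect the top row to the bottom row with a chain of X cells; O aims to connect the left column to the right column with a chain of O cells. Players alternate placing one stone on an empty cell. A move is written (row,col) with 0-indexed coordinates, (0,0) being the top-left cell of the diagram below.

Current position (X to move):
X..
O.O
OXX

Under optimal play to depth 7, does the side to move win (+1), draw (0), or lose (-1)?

ply 1, X at X../O.O/OXX | (0,1)=-1→XX./O.O/OXX; (0,2)=-1→X.X/O.O/OXX; (1,1)=+1→X../OXO/OXX*
ply 2, O at X../OXO/OXX | (0,1)=-1→XO./OXO/OXX*; (0,2)=-1→X.O/OXO/OXX
ply 3, X at XO./OXO/OXX | (0,2)=+1→XOX/OXO/OXX*
ply 4: XOX/OXO/OXX is terminal -1 (O); from X../O.O/OXX depth 7

value(X../O.O/OXX, X) = +1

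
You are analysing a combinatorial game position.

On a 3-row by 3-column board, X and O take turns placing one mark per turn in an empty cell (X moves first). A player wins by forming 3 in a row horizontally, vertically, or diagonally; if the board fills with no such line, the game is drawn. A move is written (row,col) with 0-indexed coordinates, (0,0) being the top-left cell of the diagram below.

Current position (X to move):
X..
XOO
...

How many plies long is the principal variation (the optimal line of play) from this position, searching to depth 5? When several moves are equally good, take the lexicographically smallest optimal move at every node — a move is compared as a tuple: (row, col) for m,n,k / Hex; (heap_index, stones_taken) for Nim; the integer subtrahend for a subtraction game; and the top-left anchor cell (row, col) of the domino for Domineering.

PV length from [X../XOO/...]: 3 plies

[X../XOO/...] X move#1: (0,1):+1/XX./XOO/...*, (0,2):+1/X.X/XOO/..., (2,0):+1/X../XOO/X.., (2,1):+0/X../XOO/.X., (2,2):+0/X../XOO/..X
[XX./XOO/...] O move#2: (0,2):-1/XXO/XOO/...*, (2,0):-1/XX./XOO/O.., (2,1):-1/XX./XOO/.O., (2,2):-1/XX./XOO/..O
[XXO/XOO/...] X move#3: (2,0):+1/XXO/XOO/X..*, (2,1):-1/XXO/XOO/.X., (2,2):-1/XXO/XOO/..X
[XXO/XOO/X..] end (terminal -1, O#4); searched X../XOO/... to 5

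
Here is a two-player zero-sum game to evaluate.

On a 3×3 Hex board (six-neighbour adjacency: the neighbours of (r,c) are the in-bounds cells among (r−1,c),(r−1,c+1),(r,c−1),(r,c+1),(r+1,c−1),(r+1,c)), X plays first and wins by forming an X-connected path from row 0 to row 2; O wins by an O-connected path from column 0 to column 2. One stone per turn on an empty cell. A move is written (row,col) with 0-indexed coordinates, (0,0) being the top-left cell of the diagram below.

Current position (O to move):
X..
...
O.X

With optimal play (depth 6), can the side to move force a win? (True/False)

O winning at [X../.../O.X]: True

[X../.../O.X] O move#1: (0,1):-1/XO./.../O.X, (0,2):-1/X.O/.../O.X, (1,0):-1/X../O../O.X, (1,1):+1/X../.O./O.X*, (1,2):+1/X../..O/O.X, (2,1):-1/X../.../OOX
[X../.O./O.X] X move#2: (0,1):-1/XX./.O./O.X*, (0,2):-1/X.X/.O./O.X, (1,0):-1/X../XO./O.X, (1,2):-1/X../.OX/O.X, (2,1):-1/X../.O./OXX
[XX./.O./O.X] O move#3: (0,2):+1/XXO/.O./O.X*, (1,0):+1/XX./OO./O.X, (1,2):+1/XX./.OO/O.X, (2,1):+1/XX./.O./OOX
[XXO/.O./O.X] end (terminal -1, X#4); searched X../.../O.X to 6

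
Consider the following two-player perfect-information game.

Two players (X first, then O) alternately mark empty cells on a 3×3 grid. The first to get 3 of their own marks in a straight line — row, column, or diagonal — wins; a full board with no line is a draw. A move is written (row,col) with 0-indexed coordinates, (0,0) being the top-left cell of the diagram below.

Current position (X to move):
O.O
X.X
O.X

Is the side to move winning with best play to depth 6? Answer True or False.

[O.O/X.X/O.X] X move#1: (0,1):-1/OXO/X.X/O.X, (1,1):+1/O.O/XXX/O.X*, (2,1):-1/O.O/X.X/OXX
[O.O/XXX/O.X] end (terminal -1, O#2); searched O.O/X.X/O.X to 6

X winning at [O.O/X.X/O.X]: True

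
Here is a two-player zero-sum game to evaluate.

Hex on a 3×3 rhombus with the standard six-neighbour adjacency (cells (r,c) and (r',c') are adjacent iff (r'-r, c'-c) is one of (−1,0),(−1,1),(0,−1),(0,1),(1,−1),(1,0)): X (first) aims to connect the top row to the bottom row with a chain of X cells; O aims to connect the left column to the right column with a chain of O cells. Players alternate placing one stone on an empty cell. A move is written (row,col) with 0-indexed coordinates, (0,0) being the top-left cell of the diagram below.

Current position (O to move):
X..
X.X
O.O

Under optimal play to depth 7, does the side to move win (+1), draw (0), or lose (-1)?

p1 O@[X../X.X/O.O]: (0,1)[XO./X.X/O.O]-1 (0,2)[X.O/X.X/O.O]+1* (1,1)[X../XOX/O.O]+1 (2,1)[X../X.X/OOO]+1
p2 X@[X.O/X.X/O.O]: (0,1)[XXO/X.X/O.O]-1* (1,1)[X.O/XXX/O.O]-1 (2,1)[X.O/X.X/OXO]-1
p3 O@[XXO/X.X/O.O]: (1,1)[XXO/XOX/O.O]+1* (2,1)[XXO/X.X/OOO]+1
p4 X@[XXO/XOX/O.O] terminal -1; root [X../X.X/O.O] d7

value(X../X.X/O.O, O) = +1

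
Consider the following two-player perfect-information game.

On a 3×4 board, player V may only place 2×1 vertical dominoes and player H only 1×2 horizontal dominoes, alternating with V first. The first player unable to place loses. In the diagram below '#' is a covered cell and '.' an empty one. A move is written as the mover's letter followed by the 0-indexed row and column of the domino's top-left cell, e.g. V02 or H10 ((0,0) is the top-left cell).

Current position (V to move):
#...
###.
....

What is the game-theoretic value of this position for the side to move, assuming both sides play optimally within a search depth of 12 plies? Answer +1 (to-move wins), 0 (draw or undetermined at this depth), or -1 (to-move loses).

value(#.../###./...., V) = -1

p1 V@[#.../###./....]: V03[#..#/####/....]-1* V13[#.../####/...#]-1
p2 H@[#..#/####/....]: H01[####/####/....]+1* H20[#..#/####/##..]+1 H21[#..#/####/.##.]+1 H22[#..#/####/..##]+1
p3 V@[####/####/....] terminal -1; root [#.../###./....] d12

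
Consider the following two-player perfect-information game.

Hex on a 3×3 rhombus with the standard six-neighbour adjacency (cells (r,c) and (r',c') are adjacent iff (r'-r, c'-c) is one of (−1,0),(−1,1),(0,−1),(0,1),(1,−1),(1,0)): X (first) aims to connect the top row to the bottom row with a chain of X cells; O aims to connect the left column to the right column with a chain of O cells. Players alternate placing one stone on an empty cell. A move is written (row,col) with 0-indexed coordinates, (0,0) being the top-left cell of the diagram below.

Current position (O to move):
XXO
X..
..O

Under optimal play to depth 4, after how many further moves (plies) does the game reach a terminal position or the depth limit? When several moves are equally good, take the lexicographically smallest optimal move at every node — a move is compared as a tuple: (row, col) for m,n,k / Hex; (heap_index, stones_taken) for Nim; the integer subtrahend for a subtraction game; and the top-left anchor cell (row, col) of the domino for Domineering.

PV length from [XXO/X../..O]: 3 plies

ply 1, O at XXO/X../..O | (1,1)=-1→XXO/XO./..O; (1,2)=-1→XXO/X.O/..O; (2,0)=+1→XXO/X../O.O*; (2,1)=-1→XXO/X../.OO
ply 2, X at XXO/X../O.O | (1,1)=-1→XXO/XX./O.O*; (1,2)=-1→XXO/X.X/O.O; (2,1)=-1→XXO/X../OXO
ply 3, O at XXO/XX./O.O | (1,2)=-1→XXO/XXO/O.O; (2,1)=+1→XXO/XX./OOO*
ply 4: XXO/XX./OOO is terminal -1 (X); from XXO/X../..O depth 4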